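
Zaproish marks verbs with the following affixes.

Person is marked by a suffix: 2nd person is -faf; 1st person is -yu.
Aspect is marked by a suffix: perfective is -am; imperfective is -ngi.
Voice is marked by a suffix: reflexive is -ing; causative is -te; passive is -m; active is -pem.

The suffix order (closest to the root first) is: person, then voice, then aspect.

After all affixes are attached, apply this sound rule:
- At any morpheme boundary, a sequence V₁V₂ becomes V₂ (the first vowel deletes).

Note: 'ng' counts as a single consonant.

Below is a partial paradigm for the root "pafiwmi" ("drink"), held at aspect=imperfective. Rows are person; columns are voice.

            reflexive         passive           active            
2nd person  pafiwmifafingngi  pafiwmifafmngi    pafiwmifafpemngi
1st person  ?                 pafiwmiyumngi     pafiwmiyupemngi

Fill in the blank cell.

Attach person 1st person -yu → pafiwmiyu.
Attach voice reflexive -ing → pafiwmiyuing.
Attach aspect imperfective -ngi → pafiwmiyuingngi.
Apply vowel deletion: pafiwmiyuingngi → pafiwmiyingngi.

pafiwmiyingngi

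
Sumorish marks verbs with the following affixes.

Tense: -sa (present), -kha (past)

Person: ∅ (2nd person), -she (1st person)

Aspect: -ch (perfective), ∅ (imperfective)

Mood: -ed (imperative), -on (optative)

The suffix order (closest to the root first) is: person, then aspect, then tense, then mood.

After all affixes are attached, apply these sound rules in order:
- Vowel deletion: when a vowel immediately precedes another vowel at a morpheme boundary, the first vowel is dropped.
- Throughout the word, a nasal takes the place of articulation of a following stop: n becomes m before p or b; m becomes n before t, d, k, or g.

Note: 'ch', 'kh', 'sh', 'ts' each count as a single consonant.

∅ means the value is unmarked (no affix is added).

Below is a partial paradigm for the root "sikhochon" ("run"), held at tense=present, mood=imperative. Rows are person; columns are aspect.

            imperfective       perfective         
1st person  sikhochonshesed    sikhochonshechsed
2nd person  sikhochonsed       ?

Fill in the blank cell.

sikhochonchsed

person = 2nd person: zero marking, form stays sikhochon.
Attach aspect perfective -ch → sikhochonch.
Attach tense present -sa → sikhochonchsa.
Attach mood imperative -ed → sikhochonchsaed.
Apply vowel deletion: sikhochonchsaed → sikhochonchsed.
Nasal assimilation: no change.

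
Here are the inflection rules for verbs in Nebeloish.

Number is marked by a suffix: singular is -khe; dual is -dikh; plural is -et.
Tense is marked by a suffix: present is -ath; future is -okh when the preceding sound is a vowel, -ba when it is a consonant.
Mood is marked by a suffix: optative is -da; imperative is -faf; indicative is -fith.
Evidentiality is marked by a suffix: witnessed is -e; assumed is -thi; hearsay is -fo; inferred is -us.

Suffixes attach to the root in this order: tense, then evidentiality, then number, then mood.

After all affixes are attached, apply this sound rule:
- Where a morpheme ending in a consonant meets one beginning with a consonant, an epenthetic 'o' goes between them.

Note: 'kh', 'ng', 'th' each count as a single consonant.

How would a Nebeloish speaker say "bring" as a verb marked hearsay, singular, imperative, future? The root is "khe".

kheokhofokhefaf

Attach tense future -okh (after vowel 'e') → kheokh.
Attach evidentiality hearsay -fo → kheokhfo.
Attach number singular -khe → kheokhfokhe.
Attach mood imperative -faf → kheokhfokhefaf.
Apply epenthesis: kheokhfokhefaf → kheokhofokhefaf.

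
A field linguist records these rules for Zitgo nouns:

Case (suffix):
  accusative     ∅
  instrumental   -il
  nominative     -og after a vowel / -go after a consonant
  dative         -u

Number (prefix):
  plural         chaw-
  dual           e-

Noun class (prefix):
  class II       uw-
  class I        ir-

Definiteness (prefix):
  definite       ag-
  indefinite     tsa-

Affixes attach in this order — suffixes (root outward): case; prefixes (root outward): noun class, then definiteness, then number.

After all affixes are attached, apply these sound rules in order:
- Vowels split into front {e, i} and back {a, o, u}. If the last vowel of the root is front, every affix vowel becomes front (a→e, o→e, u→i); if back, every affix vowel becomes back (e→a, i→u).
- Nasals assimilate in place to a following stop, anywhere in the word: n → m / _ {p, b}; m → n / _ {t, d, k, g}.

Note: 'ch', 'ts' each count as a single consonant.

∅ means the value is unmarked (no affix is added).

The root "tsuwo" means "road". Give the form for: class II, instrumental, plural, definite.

chawaguwtsuwoul

Attach case instrumental -il → tsuwoil.
Attach noun class class II uw- → uwtsuwoil.
Attach definiteness definite ag- → aguwtsuwoil.
Attach number plural chaw- → chawaguwtsuwoil.
Apply vowel harmony: chawaguwtsuwoil → chawaguwtsuwoul.
Nasal assimilation: no change.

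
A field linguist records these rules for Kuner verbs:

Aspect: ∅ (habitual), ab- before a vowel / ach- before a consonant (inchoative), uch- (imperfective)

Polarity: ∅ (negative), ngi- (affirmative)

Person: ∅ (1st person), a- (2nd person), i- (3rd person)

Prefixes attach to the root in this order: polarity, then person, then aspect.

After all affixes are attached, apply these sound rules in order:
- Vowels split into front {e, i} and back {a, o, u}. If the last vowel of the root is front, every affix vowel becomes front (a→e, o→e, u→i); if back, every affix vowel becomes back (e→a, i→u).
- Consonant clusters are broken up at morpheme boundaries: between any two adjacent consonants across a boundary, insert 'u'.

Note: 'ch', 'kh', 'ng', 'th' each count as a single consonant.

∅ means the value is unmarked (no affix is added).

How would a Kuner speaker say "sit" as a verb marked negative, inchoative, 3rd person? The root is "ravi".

polarity = negative: zero marking, form stays ravi.
Attach person 3rd person i- → iravi.
Attach aspect inchoative ab- (before vowel 'i') → abiravi.
Apply vowel harmony: abiravi → ebiravi.
Epenthesis: no change.

ebiravi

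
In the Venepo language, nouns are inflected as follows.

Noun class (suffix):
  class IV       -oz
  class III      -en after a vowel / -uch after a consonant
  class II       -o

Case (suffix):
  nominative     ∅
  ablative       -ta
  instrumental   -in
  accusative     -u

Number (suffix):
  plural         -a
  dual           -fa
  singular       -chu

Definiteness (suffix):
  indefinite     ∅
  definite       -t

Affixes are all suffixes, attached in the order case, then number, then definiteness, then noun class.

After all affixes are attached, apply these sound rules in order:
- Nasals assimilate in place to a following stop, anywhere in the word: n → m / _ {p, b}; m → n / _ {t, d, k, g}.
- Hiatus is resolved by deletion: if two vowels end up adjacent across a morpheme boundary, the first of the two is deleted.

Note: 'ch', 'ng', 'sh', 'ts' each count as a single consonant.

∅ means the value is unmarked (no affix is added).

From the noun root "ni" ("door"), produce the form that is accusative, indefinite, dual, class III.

Attach case accusative -u → niu.
Attach number dual -fa → niufa.
definiteness = indefinite: zero marking, form stays niufa.
Attach noun class class III -en (after vowel 'a') → niufaen.
Nasal assimilation: no change.
Apply vowel deletion: niufaen → nufen.

nufen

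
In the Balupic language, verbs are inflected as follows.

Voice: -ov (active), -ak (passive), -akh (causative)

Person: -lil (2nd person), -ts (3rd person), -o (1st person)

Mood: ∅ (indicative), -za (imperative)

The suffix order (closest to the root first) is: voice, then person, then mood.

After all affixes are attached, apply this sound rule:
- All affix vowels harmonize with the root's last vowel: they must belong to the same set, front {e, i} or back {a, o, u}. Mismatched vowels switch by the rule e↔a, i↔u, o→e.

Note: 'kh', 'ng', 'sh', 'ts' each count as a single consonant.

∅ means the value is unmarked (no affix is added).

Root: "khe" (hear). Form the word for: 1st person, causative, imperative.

Attach voice causative -akh → kheakh.
Attach person 1st person -o → kheakho.
Attach mood imperative -za → kheakhoza.
Apply vowel harmony: kheakhoza → kheekheze.

kheekheze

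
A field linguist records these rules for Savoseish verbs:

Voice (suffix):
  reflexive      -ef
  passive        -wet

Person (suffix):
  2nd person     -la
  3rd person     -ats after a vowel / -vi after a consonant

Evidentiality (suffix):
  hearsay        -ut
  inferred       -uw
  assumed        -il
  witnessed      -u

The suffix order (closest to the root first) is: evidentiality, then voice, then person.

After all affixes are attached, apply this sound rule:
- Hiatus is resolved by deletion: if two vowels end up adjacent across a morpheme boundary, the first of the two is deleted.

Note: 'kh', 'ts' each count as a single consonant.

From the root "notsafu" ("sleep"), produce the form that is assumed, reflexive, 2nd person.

notsafilefla

Attach evidentiality assumed -il → notsafuil.
Attach voice reflexive -ef → notsafuilef.
Attach person 2nd person -la → notsafuilefla.
Apply vowel deletion: notsafuilefla → notsafilefla.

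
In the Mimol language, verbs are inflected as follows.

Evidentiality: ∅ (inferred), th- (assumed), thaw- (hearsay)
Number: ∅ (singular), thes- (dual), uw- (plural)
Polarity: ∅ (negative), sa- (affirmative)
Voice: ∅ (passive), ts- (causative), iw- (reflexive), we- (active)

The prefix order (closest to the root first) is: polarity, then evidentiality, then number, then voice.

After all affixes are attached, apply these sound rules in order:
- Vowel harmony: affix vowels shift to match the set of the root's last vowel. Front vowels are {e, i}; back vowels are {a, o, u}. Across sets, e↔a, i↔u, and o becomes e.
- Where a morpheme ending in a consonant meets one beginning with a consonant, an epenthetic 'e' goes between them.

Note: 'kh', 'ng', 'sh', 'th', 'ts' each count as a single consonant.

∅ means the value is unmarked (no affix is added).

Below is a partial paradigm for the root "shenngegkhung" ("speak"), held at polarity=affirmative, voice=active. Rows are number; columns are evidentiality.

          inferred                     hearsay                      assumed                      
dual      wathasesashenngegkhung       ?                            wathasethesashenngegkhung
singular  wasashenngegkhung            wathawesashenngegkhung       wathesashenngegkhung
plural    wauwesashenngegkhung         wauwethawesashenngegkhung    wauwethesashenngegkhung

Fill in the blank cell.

wathasethawesashenngegkhung

Attach polarity affirmative sa- → sashenngegkhung.
Attach evidentiality hearsay thaw- → thawsashenngegkhung.
Attach number dual thes- → thesthawsashenngegkhung.
Attach voice active we- → wethesthawsashenngegkhung.
Apply vowel harmony: wethesthawsashenngegkhung → wathasthawsashenngegkhung.
Apply epenthesis: wathasthawsashenngegkhung → wathasethawesashenngegkhung.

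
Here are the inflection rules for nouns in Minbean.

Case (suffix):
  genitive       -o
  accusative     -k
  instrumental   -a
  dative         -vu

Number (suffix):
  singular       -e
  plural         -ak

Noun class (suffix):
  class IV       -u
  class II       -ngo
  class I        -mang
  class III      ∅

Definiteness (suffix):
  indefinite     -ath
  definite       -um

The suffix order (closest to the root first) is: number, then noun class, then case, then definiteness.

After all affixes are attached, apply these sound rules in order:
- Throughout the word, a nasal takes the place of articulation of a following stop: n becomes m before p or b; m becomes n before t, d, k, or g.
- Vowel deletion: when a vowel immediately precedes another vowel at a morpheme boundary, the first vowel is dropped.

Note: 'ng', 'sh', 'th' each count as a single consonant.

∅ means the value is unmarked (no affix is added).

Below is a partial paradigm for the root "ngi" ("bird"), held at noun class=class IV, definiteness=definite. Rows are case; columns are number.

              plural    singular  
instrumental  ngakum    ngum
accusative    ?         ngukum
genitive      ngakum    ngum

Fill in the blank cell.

ngakukum

Attach number plural -ak → ngiak.
Attach noun class class IV -u → ngiaku.
Attach case accusative -k → ngiakuk.
Attach definiteness definite -um → ngiakukum.
Nasal assimilation: no change.
Apply vowel deletion: ngiakukum → ngakukum.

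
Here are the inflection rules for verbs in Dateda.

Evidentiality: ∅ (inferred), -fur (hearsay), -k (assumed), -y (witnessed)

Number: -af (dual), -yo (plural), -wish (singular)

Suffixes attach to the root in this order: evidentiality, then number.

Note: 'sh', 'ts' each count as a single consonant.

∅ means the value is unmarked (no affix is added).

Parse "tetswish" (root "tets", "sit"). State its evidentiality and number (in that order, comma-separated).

inferred, singular

Segment: tets-wish.
evidentiality: ∅ → inferred.
number: -wish → singular.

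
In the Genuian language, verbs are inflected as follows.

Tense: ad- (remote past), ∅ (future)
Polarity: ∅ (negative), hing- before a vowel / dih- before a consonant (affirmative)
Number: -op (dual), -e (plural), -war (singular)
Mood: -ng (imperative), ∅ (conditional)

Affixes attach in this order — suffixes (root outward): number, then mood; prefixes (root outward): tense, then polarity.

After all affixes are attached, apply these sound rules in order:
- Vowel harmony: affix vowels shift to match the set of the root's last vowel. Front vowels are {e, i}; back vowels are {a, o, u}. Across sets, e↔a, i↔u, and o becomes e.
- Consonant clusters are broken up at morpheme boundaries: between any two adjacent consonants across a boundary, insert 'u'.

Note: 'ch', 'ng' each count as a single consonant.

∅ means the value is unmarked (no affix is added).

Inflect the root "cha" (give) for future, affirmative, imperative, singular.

Attach number singular -war → chawar.
Attach mood imperative -ng → chawarng.
tense = future: zero marking, form stays chawarng.
Attach polarity affirmative dih- (before consonant 'ch') → dihchawarng.
Apply vowel harmony: dihchawarng → duhchawarng.
Apply epenthesis: duhchawarng → duhuchawarung.

duhuchawarung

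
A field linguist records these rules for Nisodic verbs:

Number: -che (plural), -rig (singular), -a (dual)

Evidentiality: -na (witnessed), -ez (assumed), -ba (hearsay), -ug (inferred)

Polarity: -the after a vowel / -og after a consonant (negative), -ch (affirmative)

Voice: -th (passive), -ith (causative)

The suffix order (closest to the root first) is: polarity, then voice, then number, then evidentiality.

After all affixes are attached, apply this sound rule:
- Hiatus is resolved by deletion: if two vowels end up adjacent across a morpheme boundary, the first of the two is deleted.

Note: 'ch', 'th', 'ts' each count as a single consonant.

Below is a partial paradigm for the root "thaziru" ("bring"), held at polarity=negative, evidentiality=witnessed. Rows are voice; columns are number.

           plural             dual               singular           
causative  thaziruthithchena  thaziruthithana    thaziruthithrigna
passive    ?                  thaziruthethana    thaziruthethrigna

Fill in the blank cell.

thaziruthethchena

Attach polarity negative -the (after vowel 'u') → thaziruthe.
Attach voice passive -th → thazirutheth.
Attach number plural -che → thaziruthethche.
Attach evidentiality witnessed -na → thaziruthethchena.
Vowel deletion: no change.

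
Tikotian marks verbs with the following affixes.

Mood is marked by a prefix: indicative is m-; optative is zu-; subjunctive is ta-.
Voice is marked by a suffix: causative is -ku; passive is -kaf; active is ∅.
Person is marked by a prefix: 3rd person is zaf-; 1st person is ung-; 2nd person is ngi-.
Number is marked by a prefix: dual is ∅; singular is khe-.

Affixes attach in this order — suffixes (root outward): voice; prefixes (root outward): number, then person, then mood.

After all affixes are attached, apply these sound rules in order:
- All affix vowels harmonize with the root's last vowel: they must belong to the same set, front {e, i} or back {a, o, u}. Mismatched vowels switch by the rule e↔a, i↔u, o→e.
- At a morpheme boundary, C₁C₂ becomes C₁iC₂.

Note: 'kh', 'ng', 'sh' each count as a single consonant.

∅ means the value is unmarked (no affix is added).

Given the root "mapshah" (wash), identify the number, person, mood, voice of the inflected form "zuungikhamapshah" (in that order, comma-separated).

singular, 1st person, optative, active

Segment: zu-ung-khe-mapshah.
number: khe- → singular.
person: ung- → 1st person.
mood: zu- → optative.
voice: ∅ → active.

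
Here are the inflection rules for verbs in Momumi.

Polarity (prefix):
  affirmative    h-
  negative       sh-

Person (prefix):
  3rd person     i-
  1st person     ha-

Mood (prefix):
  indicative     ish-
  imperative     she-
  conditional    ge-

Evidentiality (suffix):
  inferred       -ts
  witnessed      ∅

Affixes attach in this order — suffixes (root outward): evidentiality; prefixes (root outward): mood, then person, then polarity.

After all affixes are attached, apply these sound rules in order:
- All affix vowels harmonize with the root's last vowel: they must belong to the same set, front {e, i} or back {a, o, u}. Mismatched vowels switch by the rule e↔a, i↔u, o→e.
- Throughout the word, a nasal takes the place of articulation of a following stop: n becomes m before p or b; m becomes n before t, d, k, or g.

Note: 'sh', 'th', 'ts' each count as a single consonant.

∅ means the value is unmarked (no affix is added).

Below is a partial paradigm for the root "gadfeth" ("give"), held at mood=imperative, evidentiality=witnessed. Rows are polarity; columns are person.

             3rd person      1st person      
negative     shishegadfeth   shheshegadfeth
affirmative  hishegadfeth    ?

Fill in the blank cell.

Attach mood imperative she- → shegadfeth.
Attach person 1st person ha- → hashegadfeth.
Attach polarity affirmative h- → hhashegadfeth.
evidentiality = witnessed: zero marking, form stays hhashegadfeth.
Apply vowel harmony: hhashegadfeth → hheshegadfeth.
Nasal assimilation: no change.

hheshegadfeth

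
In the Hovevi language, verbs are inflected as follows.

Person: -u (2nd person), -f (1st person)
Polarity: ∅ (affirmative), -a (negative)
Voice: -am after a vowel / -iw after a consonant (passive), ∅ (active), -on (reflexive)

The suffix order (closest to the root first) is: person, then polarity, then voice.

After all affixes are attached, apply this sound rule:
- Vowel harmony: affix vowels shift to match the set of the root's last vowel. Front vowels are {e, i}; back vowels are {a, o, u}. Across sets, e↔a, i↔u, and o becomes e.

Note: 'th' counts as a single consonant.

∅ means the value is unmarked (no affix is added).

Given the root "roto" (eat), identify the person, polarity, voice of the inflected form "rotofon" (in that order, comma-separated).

1st person, affirmative, reflexive

Segment: roto-f-on.
person: -f → 1st person.
polarity: ∅ → affirmative.
voice: -on → reflexive.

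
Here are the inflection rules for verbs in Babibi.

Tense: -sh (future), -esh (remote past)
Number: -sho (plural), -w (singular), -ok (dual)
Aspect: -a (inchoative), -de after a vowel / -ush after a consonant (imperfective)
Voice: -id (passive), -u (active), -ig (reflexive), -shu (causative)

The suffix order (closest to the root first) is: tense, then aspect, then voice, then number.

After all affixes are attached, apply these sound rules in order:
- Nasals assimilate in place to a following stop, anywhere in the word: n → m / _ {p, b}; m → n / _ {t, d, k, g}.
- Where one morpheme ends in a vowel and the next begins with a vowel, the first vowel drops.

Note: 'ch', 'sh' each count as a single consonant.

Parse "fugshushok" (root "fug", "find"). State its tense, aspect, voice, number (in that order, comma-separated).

future, imperfective, active, dual

Segment: fug-sh-ush-u-ok.
tense: -sh → future.
aspect: -de/ush → imperfective.
voice: -u → active.
number: -ok → dual.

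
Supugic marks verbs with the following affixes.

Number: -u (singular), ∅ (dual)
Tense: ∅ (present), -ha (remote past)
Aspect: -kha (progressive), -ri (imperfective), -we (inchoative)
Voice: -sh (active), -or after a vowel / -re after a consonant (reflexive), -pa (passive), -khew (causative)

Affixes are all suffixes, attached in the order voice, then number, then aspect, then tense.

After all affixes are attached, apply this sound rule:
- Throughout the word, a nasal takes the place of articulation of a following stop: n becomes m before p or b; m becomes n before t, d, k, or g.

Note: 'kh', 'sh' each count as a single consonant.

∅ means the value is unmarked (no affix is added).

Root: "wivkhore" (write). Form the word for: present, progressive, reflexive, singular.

Attach voice reflexive -or (after vowel 'e') → wivkhoreor.
Attach number singular -u → wivkhoreoru.
Attach aspect progressive -kha → wivkhoreorukha.
tense = present: zero marking, form stays wivkhoreorukha.
Nasal assimilation: no change.

wivkhoreorukha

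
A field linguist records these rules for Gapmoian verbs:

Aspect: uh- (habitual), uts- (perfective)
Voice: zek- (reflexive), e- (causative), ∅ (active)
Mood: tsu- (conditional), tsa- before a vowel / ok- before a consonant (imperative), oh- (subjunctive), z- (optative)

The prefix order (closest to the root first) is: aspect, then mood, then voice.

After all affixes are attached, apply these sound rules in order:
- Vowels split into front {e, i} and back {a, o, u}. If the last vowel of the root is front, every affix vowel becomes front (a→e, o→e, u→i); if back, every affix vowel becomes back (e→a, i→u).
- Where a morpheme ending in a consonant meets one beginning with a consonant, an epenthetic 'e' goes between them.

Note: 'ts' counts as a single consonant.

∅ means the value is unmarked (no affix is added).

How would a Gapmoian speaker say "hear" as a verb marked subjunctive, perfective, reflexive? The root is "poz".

zakohutsepoz

Attach aspect perfective uts- → utspoz.
Attach mood subjunctive oh- → ohutspoz.
Attach voice reflexive zek- → zekohutspoz.
Apply vowel harmony: zekohutspoz → zakohutspoz.
Apply epenthesis: zakohutspoz → zakohutsepoz.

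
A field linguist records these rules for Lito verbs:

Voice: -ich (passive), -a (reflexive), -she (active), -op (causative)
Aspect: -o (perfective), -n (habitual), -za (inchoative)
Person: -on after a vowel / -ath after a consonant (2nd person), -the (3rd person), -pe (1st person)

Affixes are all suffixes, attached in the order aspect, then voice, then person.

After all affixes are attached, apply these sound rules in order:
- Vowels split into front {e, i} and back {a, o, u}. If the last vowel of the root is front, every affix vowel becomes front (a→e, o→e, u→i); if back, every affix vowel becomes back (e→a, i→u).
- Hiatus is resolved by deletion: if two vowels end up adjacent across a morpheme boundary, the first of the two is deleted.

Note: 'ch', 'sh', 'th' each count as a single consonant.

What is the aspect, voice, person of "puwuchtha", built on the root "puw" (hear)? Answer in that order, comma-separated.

perfective, passive, 3rd person

Segment: puw-o-ich-the.
aspect: -o → perfective.
voice: -ich → passive.
person: -the → 3rd person.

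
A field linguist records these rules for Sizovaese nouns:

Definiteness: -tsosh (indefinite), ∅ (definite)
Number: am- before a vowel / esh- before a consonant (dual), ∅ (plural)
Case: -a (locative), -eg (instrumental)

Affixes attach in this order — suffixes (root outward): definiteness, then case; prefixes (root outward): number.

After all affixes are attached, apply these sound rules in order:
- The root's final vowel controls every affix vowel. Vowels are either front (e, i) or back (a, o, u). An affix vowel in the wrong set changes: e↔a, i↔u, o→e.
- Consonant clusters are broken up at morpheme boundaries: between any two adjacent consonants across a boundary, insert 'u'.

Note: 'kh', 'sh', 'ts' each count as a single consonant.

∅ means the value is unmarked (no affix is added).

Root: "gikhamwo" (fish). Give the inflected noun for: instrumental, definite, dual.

Attach number dual esh- (before consonant 'g') → eshgikhamwo.
definiteness = definite: zero marking, form stays eshgikhamwo.
Attach case instrumental -eg → eshgikhamwoeg.
Apply vowel harmony: eshgikhamwoeg → ashgikhamwoag.
Apply epenthesis: ashgikhamwoag → ashugikhamwoag.

ashugikhamwoag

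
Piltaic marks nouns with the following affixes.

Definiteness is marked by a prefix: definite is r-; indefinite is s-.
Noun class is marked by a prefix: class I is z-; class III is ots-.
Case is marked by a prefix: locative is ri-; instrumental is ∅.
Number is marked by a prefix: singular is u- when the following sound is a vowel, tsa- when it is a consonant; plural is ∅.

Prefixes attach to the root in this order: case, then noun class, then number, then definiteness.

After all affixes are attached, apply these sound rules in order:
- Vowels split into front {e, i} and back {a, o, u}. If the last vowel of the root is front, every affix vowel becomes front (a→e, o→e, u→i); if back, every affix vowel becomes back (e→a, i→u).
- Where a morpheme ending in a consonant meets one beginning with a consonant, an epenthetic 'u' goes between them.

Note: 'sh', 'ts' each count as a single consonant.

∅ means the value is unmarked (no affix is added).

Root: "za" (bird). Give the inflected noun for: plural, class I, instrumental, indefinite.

case = instrumental: zero marking, form stays za.
Attach noun class class I z- → zza.
number = plural: zero marking, form stays zza.
Attach definiteness indefinite s- → szza.
Vowel harmony: no change.
Apply epenthesis: szza → suzuza.

suzuza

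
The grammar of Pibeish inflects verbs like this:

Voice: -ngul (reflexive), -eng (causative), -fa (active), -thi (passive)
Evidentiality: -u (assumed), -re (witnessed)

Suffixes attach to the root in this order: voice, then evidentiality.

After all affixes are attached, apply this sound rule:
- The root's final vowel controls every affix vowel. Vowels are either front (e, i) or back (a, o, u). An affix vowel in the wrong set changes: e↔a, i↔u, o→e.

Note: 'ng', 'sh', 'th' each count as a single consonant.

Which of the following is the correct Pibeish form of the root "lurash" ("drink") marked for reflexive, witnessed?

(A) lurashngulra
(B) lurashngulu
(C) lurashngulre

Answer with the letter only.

A

Attach voice reflexive -ngul → lurashngul.
Attach evidentiality witnessed -re → lurashngulre.
Apply vowel harmony: lurashngulre → lurashngulra.
So the correct form is lurashngulra, option (A).
(B) lurashngulu is wrong: it uses assumed instead of witnessed for evidentiality.
(C) lurashngulre is wrong: it fails to apply the sound rule(s).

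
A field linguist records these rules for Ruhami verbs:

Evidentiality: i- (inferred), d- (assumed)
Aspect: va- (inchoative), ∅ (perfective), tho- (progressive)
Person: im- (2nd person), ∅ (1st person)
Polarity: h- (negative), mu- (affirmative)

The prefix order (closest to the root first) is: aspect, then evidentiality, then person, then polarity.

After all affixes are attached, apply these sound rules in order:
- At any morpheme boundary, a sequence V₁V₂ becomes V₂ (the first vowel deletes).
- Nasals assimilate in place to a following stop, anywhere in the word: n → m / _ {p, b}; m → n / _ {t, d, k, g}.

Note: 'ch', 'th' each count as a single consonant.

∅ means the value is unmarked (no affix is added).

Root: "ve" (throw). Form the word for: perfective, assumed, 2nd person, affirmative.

mindve

aspect = perfective: zero marking, form stays ve.
Attach evidentiality assumed d- → dve.
Attach person 2nd person im- → imdve.
Attach polarity affirmative mu- → muimdve.
Apply vowel deletion: muimdve → mimdve.
Apply nasal assimilation: mimdve → mindve.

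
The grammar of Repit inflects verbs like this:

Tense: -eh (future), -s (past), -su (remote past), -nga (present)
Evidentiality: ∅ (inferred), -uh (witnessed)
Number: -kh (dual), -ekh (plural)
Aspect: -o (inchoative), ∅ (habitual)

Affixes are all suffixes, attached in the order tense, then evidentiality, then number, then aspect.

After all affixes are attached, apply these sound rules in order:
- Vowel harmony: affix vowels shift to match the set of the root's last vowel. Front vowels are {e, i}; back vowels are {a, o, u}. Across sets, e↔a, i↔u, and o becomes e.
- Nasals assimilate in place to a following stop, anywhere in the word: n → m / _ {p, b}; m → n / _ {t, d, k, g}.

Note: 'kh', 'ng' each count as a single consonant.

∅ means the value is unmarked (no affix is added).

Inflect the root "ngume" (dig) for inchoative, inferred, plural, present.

Attach tense present -nga → ngumenga.
evidentiality = inferred: zero marking, form stays ngumenga.
Attach number plural -ekh → ngumengaekh.
Attach aspect inchoative -o → ngumengaekho.
Apply vowel harmony: ngumengaekho → ngumengeekhe.
Nasal assimilation: no change.

ngumengeekhe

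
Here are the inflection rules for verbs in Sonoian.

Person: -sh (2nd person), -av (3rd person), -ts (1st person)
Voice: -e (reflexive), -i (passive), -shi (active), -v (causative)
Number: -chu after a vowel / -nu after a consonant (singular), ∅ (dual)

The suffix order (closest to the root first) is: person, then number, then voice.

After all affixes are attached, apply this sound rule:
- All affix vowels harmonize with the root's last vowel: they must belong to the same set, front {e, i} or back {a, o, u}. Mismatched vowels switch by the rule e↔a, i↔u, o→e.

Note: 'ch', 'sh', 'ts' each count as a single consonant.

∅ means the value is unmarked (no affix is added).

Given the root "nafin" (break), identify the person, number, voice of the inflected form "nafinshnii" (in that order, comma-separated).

2nd person, singular, passive

Segment: nafin-sh-nu-i.
person: -sh → 2nd person.
number: -chu/nu → singular.
voice: -i → passive.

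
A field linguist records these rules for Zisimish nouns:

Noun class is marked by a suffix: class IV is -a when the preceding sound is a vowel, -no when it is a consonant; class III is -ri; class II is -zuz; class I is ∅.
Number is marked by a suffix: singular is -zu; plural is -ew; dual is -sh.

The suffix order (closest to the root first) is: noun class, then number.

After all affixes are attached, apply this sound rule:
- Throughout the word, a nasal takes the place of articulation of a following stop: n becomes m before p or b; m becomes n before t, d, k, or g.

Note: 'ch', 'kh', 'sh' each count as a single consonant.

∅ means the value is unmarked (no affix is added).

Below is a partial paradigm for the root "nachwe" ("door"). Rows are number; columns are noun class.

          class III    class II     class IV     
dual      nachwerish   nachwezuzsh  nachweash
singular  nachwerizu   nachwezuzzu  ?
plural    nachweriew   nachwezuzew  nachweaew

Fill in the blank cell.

Attach noun class class IV -a (after vowel 'e') → nachwea.
Attach number singular -zu → nachweazu.
Nasal assimilation: no change.

nachweazu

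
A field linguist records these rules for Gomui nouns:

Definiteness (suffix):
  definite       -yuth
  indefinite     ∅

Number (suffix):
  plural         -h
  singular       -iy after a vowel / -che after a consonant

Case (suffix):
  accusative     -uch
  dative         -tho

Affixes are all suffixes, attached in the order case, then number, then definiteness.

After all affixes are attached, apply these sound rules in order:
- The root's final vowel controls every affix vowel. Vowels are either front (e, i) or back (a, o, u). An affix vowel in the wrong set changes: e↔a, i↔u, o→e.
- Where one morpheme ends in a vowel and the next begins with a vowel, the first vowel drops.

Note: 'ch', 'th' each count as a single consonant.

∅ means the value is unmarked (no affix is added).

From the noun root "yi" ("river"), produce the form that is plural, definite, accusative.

yichhyith

Attach case accusative -uch → yiuch.
Attach number plural -h → yiuchh.
Attach definiteness definite -yuth → yiuchhyuth.
Apply vowel harmony: yiuchhyuth → yiichhyith.
Apply vowel deletion: yiichhyith → yichhyith.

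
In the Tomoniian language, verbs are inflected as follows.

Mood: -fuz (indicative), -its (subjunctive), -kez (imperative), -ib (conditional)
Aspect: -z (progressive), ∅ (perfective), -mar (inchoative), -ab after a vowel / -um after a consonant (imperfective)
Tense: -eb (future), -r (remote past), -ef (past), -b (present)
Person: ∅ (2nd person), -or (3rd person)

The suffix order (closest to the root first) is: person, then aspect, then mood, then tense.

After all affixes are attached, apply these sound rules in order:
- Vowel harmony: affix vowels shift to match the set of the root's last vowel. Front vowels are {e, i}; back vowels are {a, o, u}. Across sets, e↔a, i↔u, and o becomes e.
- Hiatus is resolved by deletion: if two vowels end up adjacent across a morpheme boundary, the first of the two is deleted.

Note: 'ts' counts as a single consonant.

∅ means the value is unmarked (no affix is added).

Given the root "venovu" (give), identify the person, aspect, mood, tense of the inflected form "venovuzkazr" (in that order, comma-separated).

Segment: venovu-z-kez-r.
person: ∅ → 2nd person.
aspect: -z → progressive.
mood: -kez → imperative.
tense: -r → remote past.

2nd person, progressive, imperative, remote past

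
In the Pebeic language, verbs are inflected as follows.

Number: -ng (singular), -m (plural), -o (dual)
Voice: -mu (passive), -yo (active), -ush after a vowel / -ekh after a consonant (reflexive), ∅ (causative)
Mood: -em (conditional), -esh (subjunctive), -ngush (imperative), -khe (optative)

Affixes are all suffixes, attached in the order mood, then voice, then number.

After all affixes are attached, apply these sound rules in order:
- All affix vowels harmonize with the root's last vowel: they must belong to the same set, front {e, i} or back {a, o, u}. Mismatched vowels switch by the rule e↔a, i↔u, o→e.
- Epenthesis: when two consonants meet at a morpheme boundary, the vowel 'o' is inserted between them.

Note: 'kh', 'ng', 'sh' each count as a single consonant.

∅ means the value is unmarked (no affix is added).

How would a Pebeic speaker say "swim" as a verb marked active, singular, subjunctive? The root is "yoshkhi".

yoshkhieshoyeng

Attach mood subjunctive -esh → yoshkhiesh.
Attach voice active -yo → yoshkhieshyo.
Attach number singular -ng → yoshkhieshyong.
Apply vowel harmony: yoshkhieshyong → yoshkhieshyeng.
Apply epenthesis: yoshkhieshyeng → yoshkhieshoyeng.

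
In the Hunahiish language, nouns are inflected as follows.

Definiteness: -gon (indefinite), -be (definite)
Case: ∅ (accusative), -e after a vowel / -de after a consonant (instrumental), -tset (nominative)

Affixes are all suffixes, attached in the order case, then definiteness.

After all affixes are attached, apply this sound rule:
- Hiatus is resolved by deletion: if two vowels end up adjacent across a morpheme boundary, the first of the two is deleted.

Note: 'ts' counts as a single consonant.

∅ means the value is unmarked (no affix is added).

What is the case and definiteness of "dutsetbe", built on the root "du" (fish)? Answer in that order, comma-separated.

Segment: du-tset-be.
case: -tset → nominative.
definiteness: -be → definite.

nominative, definite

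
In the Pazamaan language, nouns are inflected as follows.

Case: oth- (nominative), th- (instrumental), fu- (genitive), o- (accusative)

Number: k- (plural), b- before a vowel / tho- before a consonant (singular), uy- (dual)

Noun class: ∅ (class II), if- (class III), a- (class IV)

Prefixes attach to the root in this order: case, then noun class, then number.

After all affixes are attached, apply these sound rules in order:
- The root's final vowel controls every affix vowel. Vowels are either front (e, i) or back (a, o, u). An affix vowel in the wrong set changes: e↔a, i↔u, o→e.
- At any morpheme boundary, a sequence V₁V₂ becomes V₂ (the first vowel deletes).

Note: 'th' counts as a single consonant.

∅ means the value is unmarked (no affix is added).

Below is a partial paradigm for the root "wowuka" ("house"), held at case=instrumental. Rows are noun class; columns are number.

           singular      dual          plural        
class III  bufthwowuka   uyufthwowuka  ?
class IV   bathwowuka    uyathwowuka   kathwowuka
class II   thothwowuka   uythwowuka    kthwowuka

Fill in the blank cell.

kufthwowuka

Attach case instrumental th- → thwowuka.
Attach noun class class III if- → ifthwowuka.
Attach number plural k- → kifthwowuka.
Apply vowel harmony: kifthwowuka → kufthwowuka.
Vowel deletion: no change.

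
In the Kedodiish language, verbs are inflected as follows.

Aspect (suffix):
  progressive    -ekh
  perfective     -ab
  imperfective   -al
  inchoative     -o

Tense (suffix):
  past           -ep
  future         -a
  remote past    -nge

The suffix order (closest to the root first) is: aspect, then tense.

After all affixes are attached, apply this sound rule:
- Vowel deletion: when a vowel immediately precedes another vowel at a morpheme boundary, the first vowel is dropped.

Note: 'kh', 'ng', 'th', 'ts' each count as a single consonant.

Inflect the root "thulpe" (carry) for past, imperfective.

thulpalep

Attach aspect imperfective -al → thulpeal.
Attach tense past -ep → thulpealep.
Apply vowel deletion: thulpealep → thulpalep.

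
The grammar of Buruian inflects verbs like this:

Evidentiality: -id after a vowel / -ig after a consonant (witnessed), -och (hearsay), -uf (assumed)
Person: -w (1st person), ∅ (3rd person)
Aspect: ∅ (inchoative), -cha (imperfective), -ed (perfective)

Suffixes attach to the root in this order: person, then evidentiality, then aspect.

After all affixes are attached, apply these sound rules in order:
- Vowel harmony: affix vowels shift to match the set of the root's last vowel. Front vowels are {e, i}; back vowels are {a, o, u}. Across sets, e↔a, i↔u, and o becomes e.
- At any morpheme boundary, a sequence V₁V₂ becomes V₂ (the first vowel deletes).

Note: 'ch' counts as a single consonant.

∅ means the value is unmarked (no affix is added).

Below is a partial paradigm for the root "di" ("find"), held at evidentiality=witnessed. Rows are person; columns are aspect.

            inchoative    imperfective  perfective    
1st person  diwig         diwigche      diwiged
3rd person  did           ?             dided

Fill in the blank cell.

person = 3rd person: zero marking, form stays di.
Attach evidentiality witnessed -id (after vowel 'i') → diid.
Attach aspect imperfective -cha → diidcha.
Apply vowel harmony: diidcha → diidche.
Apply vowel deletion: diidche → didche.

didche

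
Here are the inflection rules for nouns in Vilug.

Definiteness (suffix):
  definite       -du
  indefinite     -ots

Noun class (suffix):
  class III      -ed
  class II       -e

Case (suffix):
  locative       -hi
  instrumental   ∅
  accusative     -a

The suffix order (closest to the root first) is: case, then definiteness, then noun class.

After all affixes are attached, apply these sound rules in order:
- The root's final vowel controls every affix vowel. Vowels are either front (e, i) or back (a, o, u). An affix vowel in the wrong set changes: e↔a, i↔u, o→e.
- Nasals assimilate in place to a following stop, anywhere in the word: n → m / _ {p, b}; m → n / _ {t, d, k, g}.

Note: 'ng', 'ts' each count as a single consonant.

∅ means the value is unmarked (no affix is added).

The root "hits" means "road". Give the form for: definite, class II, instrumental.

case = instrumental: zero marking, form stays hits.
Attach definiteness definite -du → hitsdu.
Attach noun class class II -e → hitsdue.
Apply vowel harmony: hitsdue → hitsdie.
Nasal assimilation: no change.

hitsdie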